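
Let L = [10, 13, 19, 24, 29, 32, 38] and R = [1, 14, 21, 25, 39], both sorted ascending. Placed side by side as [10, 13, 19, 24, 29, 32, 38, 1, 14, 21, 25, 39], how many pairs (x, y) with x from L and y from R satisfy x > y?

Count, for every r in R, how many entries of L exceed r:
r = 1: 10, 13, 19, 24, 29, 32, 38 → 7
r = 14: 19, 24, 29, 32, 38 → 5
r = 21: 24, 29, 32, 38 → 4
r = 25: 29, 32, 38 → 3
r = 39: none → 0
Cross-inversions: 7 + 5 + 4 + 3 + 0 = 19

Cross-inversions: 19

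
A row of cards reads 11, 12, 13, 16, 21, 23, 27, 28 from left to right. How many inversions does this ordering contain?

Sweep left to right; for each value list the smaller values that follow it:
11 → none → 0
12 → none → 0
13 → none → 0
16 → none → 0
21 → none → 0
23 → none → 0
27 → none → 0
28 → none → 0
Sum: 0 + 0 + 0 + 0 + 0 + 0 + 0 + 0 = 0

0 out-of-order pairs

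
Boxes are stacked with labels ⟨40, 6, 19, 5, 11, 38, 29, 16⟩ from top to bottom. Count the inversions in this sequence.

For each element, count later entries that are smaller:
40 → 6, 19, 5, 11, 38, 29, 16 → 7
6 → 5 → 1
19 → 5, 11, 16 → 3
5 → none → 0
11 → none → 0
38 → 29, 16 → 2
29 → 16 → 1
16 → none → 0
Sum: 7 + 1 + 3 + 0 + 0 + 2 + 1 + 0 = 14

14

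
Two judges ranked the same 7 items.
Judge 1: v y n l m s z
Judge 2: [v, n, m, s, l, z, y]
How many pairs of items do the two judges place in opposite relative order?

There are 7 discordant pairs.

Assign each item its position (1..7) in the first ordering, then rewrite the second ordering as that position sequence:
positions: v→1, y→2, n→3, l→4, m→5, s→6, z→7
second ordering as positions: [1, 3, 5, 6, 4, 7, 2]
Discordant pairs = inversions in this position sequence.
1: 0
3: 2 → 1
5: 4, 2 → 2
6: 4, 2 → 2
4: 2 → 1
7: 2 → 1
2: 0
Total: 0 + 1 + 2 + 2 + 1 + 1 + 0 = 7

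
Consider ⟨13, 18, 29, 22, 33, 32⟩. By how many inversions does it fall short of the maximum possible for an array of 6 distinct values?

Maximum inversions for 6 distinct elements is C(6, 2) = 6·5/2 = 15.
Current inversions — for each element, count later smaller elements:
13: 0
18: 0
29: 1
22: 0
33: 1
32: 0
Current total: 0 + 0 + 1 + 0 + 1 + 0 = 2
Shortfall: 15 − 2 = 13

13 inversions short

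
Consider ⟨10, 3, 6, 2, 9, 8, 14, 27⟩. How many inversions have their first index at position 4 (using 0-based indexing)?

1

The element at index 4 is 9.
Elements after it: 8, 14, 27
Those smaller than 9: 8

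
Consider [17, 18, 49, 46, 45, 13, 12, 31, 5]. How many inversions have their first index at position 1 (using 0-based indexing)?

The element at index 1 is 18.
Elements after it: 49, 46, 45, 13, 12, 31, 5
Those smaller than 18: 13, 12, 5

3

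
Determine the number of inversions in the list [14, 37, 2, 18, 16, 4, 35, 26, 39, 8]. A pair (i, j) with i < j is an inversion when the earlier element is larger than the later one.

19

Element-by-element contributions:
14 → 2, 4, 8 → 3
37 → 2, 18, 16, 4, 35, 26, 8 → 7
2 → none → 0
18 → 16, 4, 8 → 3
16 → 4, 8 → 2
4 → none → 0
35 → 26, 8 → 2
26 → 8 → 1
39 → 8 → 1
8 → none → 0
Sum: 3 + 7 + 0 + 3 + 2 + 0 + 2 + 1 + 1 + 0 = 19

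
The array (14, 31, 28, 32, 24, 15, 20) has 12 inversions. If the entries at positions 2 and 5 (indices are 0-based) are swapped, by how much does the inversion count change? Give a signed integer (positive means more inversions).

-3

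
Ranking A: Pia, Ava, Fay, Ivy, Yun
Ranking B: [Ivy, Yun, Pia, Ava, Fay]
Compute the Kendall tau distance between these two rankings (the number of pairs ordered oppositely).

Assign each item its position (1..5) in the first ordering, then rewrite the second ordering as that position sequence:
positions: Pia→1, Ava→2, Fay→3, Ivy→4, Yun→5
second ordering as positions: [4, 5, 1, 2, 3]
Discordant pairs = inversions in this position sequence.
4: 1, 2, 3 → 3
5: 1, 2, 3 → 3
1: 0
2: 0
3: 0
Total: 3 + 3 + 0 + 0 + 0 = 6

6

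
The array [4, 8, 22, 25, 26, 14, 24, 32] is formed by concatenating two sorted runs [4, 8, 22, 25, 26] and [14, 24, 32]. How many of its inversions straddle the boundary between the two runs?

5 split inversions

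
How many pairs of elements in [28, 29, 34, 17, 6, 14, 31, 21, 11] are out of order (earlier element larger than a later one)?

23

For each element, count later entries that are smaller:
28: 5
29: 5
34: 6
17: 3
6: 0
14: 1
31: 2
21: 1
11: 0
Sum: 5 + 5 + 6 + 3 + 0 + 1 + 2 + 1 + 0 = 23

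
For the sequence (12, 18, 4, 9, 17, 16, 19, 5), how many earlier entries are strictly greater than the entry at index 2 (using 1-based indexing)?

0

The element at index 2 is 18.
Elements before it: 12
None of them are larger than 18.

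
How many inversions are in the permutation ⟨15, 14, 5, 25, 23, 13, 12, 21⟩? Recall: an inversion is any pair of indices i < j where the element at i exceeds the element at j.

Count, for each position, how many later elements it exceeds:
15 → 14, 5, 13, 12 → 4
14 → 5, 13, 12 → 3
5 → none → 0
25 → 23, 13, 12, 21 → 4
23 → 13, 12, 21 → 3
13 → 12 → 1
12 → none → 0
21 → none → 0
Sum: 4 + 3 + 0 + 4 + 3 + 1 + 0 + 0 = 15

15 out-of-order pairs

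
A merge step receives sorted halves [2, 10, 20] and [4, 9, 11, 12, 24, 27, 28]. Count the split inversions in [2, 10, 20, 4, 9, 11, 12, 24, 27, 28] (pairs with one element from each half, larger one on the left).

For each element r of the right run, count left-run elements greater than r:
r = 4: 10, 20 → 2
r = 9: 10, 20 → 2
r = 11: 20 → 1
r = 12: 20 → 1
r = 24: none → 0
r = 27: none → 0
r = 28: none → 0
Cross-inversions: 2 + 2 + 1 + 1 + 0 + 0 + 0 = 6

There are 6 cross-inversions.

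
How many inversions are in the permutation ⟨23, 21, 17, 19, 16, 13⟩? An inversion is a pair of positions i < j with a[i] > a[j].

For each element, count later entries that are smaller:
23 → 21, 17, 19, 16, 13 → 5
21 → 17, 19, 16, 13 → 4
17 → 16, 13 → 2
19 → 16, 13 → 2
16 → 13 → 1
13 → none → 0
Sum: 5 + 4 + 2 + 2 + 1 + 0 = 14

14 inversions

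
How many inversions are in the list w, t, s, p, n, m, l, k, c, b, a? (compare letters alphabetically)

Element-by-element contributions:
w → t, s, p, n, m, l, k, c, b, a → 10
t → s, p, n, m, l, k, c, b, a → 9
s → p, n, m, l, k, c, b, a → 8
p → n, m, l, k, c, b, a → 7
n → m, l, k, c, b, a → 6
m → l, k, c, b, a → 5
l → k, c, b, a → 4
k → c, b, a → 3
c → b, a → 2
b → a → 1
a → none → 0
Sum: 10 + 9 + 8 + 7 + 6 + 5 + 4 + 3 + 2 + 1 + 0 = 55

There are 55 out-of-order pairs.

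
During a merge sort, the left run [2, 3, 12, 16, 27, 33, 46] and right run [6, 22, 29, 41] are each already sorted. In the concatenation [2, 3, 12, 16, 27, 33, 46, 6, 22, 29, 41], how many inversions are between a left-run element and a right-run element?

Count, for every r in R, how many entries of L exceed r:
r = 6: 12, 16, 27, 33, 46 → 5
r = 22: 27, 33, 46 → 3
r = 29: 33, 46 → 2
r = 41: 46 → 1
Cross-inversions: 5 + 3 + 2 + 1 = 11

11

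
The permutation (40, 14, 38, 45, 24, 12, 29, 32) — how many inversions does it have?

Element-by-element contributions:
40 → 14, 38, 24, 12, 29, 32 → 6
14 → 12 → 1
38 → 24, 12, 29, 32 → 4
45 → 24, 12, 29, 32 → 4
24 → 12 → 1
12 → none → 0
29 → none → 0
32 → none → 0
Sum: 6 + 1 + 4 + 4 + 1 + 0 + 0 + 0 = 16

There are 16 inversions.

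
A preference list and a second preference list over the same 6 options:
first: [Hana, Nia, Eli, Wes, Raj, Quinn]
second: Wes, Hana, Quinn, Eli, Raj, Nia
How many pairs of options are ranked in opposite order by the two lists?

8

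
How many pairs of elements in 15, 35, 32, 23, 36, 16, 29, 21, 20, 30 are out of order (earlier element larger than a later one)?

Out-of-order pairs: 24

For each element, count later entries that are smaller:
15 → none → 0
35 → 32, 23, 16, 29, 21, 20, 30 → 7
32 → 23, 16, 29, 21, 20, 30 → 6
23 → 16, 21, 20 → 3
36 → 16, 29, 21, 20, 30 → 5
16 → none → 0
29 → 21, 20 → 2
21 → 20 → 1
20 → none → 0
30 → none → 0
Sum: 0 + 7 + 6 + 3 + 5 + 0 + 2 + 1 + 0 + 0 = 24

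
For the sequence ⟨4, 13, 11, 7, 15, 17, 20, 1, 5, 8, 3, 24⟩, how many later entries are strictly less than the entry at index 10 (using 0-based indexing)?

0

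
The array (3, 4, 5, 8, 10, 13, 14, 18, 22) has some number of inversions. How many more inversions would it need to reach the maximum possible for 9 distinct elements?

Maximum inversions for 9 distinct elements is C(9, 2) = 9·8/2 = 36.
Current inversions — for each element, count later smaller elements:
3: 0
4: 0
5: 0
8: 0
10: 0
13: 0
14: 0
18: 0
22: 0
Current total: 0 + 0 + 0 + 0 + 0 + 0 + 0 + 0 + 0 = 0
Shortfall: 36 − 0 = 36

36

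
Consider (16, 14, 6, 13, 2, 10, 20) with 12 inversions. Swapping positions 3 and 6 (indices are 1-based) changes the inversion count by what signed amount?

+1

Positions 3 and 6 hold 6 and 10; after swapping, the array is [16, 14, 10, 13, 2, 6, 20].
For each element, count later entries that are smaller:
16: 5
14: 4
10: 2
13: 2
2: 0
6: 0
20: 0
Sum: 5 + 4 + 2 + 2 + 0 + 0 + 0 = 13
Change: 13 − 12 = +1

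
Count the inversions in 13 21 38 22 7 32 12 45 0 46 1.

For each element, count later entries that are smaller:
13 → 7, 12, 0, 1 → 4
21 → 7, 12, 0, 1 → 4
38 → 22, 7, 32, 12, 0, 1 → 6
22 → 7, 12, 0, 1 → 4
7 → 0, 1 → 2
32 → 12, 0, 1 → 3
12 → 0, 1 → 2
45 → 0, 1 → 2
0 → none → 0
46 → 1 → 1
1 → none → 0
Sum: 4 + 4 + 6 + 4 + 2 + 3 + 2 + 2 + 0 + 1 + 0 = 28

28 inversions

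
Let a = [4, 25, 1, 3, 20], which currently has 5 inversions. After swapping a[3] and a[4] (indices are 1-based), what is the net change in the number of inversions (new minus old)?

+1

Positions 3 and 4 hold 1 and 3; after swapping, the array is [4, 25, 3, 1, 20].
Sweep left to right; for each value list the smaller values that follow it:
4 → 3, 1 → 2
25 → 3, 1, 20 → 3
3 → 1 → 1
1 → none → 0
20 → none → 0
Sum: 2 + 3 + 1 + 0 + 0 = 6
Change: 6 − 5 = +1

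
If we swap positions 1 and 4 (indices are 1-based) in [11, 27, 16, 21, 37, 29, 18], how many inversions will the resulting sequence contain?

Positions 1 and 4 hold 11 and 21; after swapping, the array is [21, 27, 16, 11, 37, 29, 18].
For each element, count later entries that are smaller:
21: 3
27: 3
16: 1
11: 0
37: 2
29: 1
18: 0
Sum: 3 + 3 + 1 + 0 + 2 + 1 + 0 = 10

10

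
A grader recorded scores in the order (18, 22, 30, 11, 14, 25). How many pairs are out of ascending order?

There are 7 inversions.

Sweep left to right; for each value list the smaller values that follow it:
18 → 11, 14 → 2
22 → 11, 14 → 2
30 → 11, 14, 25 → 3
11 → none → 0
14 → none → 0
25 → none → 0
Sum: 2 + 2 + 3 + 0 + 0 + 0 = 7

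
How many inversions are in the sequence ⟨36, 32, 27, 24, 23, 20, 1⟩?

21 out-of-order pairs

Sweep left to right; for each value list the smaller values that follow it:
36: 6
32: 5
27: 4
24: 3
23: 2
20: 1
1: 0
Sum: 6 + 5 + 4 + 3 + 2 + 1 + 0 = 21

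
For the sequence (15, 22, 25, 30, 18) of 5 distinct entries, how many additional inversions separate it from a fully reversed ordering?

7

Maximum inversions for 5 distinct elements is C(5, 2) = 5·4/2 = 10.
Current inversions — for each element, count later smaller elements:
15: 0
22: 1
25: 1
30: 1
18: 0
Current total: 0 + 1 + 1 + 1 + 0 = 3
Shortfall: 10 − 3 = 7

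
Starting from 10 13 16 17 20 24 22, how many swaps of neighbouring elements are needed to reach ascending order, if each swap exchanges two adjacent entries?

1

Minimum adjacent swaps = number of inversions (each swap of adjacent out-of-order elements removes one inversion and no swap can remove more).
Count inversions — for each element, later elements that are smaller:
10: none → 0
13: none → 0
16: none → 0
17: none → 0
20: none → 0
24: 22 → 1
22: none → 0
Total inversions: 0 + 0 + 0 + 0 + 0 + 1 + 0 = 1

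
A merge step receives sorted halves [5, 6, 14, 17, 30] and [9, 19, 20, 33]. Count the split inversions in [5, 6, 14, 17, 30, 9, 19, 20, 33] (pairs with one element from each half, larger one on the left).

Take each right-half value and tally the left-half values above it:
r = 9: 14, 17, 30 → 3
r = 19: 30 → 1
r = 20: 30 → 1
r = 33: none → 0
Cross-inversions: 3 + 1 + 1 + 0 = 5

5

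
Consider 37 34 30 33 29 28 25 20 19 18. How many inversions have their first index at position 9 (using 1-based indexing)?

1 such element

The element at index 9 is 19.
Elements after it: 18
Those smaller than 19: 18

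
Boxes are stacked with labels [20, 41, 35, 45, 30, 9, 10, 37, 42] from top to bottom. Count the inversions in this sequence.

Count, for each position, how many later elements it exceeds:
20: 2
41: 5
35: 3
45: 5
30: 2
9: 0
10: 0
37: 0
42: 0
Sum: 2 + 5 + 3 + 5 + 2 + 0 + 0 + 0 + 0 = 17

17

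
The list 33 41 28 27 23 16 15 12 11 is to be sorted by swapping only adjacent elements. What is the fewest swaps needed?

The minimum number of adjacent swaps to sort an array equals its inversion count, since every such swap removes exactly one inversion.
Count inversions — for each element, later elements that are smaller:
33: 28, 27, 23, 16, 15, 12, 11 → 7
41: 28, 27, 23, 16, 15, 12, 11 → 7
28: 27, 23, 16, 15, 12, 11 → 6
27: 23, 16, 15, 12, 11 → 5
23: 16, 15, 12, 11 → 4
16: 15, 12, 11 → 3
15: 12, 11 → 2
12: 11 → 1
11: none → 0
Total inversions: 7 + 7 + 6 + 5 + 4 + 3 + 2 + 1 + 0 = 35

35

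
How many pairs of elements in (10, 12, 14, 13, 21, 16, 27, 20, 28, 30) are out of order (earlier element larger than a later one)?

For each element, count later entries that are smaller:
10: 0
12: 0
14: 1
13: 0
21: 2
16: 0
27: 1
20: 0
28: 0
30: 0
Sum: 0 + 0 + 1 + 0 + 2 + 0 + 1 + 0 + 0 + 0 = 4

4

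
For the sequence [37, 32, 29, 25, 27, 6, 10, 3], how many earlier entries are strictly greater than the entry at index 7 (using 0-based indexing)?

The element at index 7 is 3.
Elements before it: 37, 32, 29, 25, 27, 6, 10
Those larger than 3: 37, 32, 29, 25, 27, 6, 10

7 such elements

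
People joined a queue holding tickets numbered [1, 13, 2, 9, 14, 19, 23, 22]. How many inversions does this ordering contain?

3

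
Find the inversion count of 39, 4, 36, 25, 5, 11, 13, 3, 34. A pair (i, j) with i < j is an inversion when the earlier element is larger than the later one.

22

For each element, count later entries that are smaller:
39 → 4, 36, 25, 5, 11, 13, 3, 34 → 8
4 → 3 → 1
36 → 25, 5, 11, 13, 3, 34 → 6
25 → 5, 11, 13, 3 → 4
5 → 3 → 1
11 → 3 → 1
13 → 3 → 1
3 → none → 0
34 → none → 0
Sum: 8 + 1 + 6 + 4 + 1 + 1 + 1 + 0 + 0 = 22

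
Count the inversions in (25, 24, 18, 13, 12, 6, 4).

21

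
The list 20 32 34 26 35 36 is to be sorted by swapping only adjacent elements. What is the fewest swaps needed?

2 swaps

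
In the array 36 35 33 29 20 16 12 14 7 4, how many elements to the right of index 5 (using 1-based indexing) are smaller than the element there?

The element at index 5 is 20.
Elements after it: 16, 12, 14, 7, 4
Those smaller than 20: 16, 12, 14, 7, 4

5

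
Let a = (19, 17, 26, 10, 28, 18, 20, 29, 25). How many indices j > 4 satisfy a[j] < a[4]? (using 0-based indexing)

3

The element at index 4 is 28.
Elements after it: 18, 20, 29, 25
Those smaller than 28: 18, 20, 25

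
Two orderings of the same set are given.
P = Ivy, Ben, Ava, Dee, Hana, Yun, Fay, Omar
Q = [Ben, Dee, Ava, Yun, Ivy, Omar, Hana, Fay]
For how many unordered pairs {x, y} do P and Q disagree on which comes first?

8

Assign each item its position (1..8) in the first ordering, then rewrite the second ordering as that position sequence:
positions: Ivy→1, Ben→2, Ava→3, Dee→4, Hana→5, Yun→6, Fay→7, Omar→8
second ordering as positions: [2, 4, 3, 6, 1, 8, 5, 7]
Discordant pairs = inversions in this position sequence.
2: 1 → 1
4: 3, 1 → 2
3: 1 → 1
6: 1, 5 → 2
1: 0
8: 5, 7 → 2
5: 0
7: 0
Total: 1 + 2 + 1 + 2 + 0 + 2 + 0 + 0 = 8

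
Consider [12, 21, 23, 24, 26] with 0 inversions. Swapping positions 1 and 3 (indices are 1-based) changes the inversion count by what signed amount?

+3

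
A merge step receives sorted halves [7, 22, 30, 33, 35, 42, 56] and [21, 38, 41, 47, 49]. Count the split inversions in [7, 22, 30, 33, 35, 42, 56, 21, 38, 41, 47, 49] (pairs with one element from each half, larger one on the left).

12

Count, for every r in R, how many entries of L exceed r:
r = 21: 22, 30, 33, 35, 42, 56 → 6
r = 38: 42, 56 → 2
r = 41: 42, 56 → 2
r = 47: 56 → 1
r = 49: 56 → 1
Cross-inversions: 6 + 2 + 2 + 1 + 1 = 12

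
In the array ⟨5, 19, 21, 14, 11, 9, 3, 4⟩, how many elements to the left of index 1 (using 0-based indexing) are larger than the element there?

0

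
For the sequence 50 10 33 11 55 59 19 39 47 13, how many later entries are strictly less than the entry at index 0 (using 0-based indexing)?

7

The element at index 0 is 50.
Elements after it: 10, 33, 11, 55, 59, 19, 39, 47, 13
Those smaller than 50: 10, 33, 11, 19, 39, 47, 13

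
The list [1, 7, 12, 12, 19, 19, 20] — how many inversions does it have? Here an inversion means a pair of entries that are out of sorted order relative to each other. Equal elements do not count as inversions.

0 inversions

Element-by-element contributions:
1: 0
7: 0
12: 0
12: 0
19: 0
19: 0
20: 0
Sum: 0 + 0 + 0 + 0 + 0 + 0 + 0 = 0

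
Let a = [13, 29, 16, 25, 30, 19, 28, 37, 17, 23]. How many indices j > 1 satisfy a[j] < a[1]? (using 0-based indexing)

6 such elements

The element at index 1 is 29.
Elements after it: 16, 25, 30, 19, 28, 37, 17, 23
Those smaller than 29: 16, 25, 19, 28, 17, 23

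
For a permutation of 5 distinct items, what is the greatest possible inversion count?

The maximum occurs when the array is in strictly decreasing order: every one of the C(5, 2) pairs is inverted.
C(5, 2) = 5·4/2 = 10

10 inversions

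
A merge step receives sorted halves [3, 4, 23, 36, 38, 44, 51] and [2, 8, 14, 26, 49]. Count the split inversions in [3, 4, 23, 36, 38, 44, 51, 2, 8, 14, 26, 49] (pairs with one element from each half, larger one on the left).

For each element r of the right run, count left-run elements greater than r:
r = 2: 3, 4, 23, 36, 38, 44, 51 → 7
r = 8: 23, 36, 38, 44, 51 → 5
r = 14: 23, 36, 38, 44, 51 → 5
r = 26: 36, 38, 44, 51 → 4
r = 49: 51 → 1
Cross-inversions: 7 + 5 + 5 + 4 + 1 = 22

22 split inversions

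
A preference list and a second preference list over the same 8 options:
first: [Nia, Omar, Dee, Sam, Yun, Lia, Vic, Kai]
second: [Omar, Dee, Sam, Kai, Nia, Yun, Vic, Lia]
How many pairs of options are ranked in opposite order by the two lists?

8

Assign each item its position (1..8) in the first ordering, then rewrite the second ordering as that position sequence:
positions: Nia→1, Omar→2, Dee→3, Sam→4, Yun→5, Lia→6, Vic→7, Kai→8
second ordering as positions: [2, 3, 4, 8, 1, 5, 7, 6]
Discordant pairs = inversions in this position sequence.
2: 1 → 1
3: 1 → 1
4: 1 → 1
8: 1, 5, 7, 6 → 4
1: 0
5: 0
7: 6 → 1
6: 0
Total: 1 + 1 + 1 + 4 + 0 + 0 + 1 + 0 = 8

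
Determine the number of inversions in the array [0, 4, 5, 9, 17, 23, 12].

Listing every pair i<j with a[i]>a[j] (using 1-based positions):
(5,7): 17 > 12
(6,7): 23 > 12
That's 2 pairs.

There are 2 inversions.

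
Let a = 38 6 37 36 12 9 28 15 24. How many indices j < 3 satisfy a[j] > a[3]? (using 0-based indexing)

2

The element at index 3 is 36.
Elements before it: 38, 6, 37
Those larger than 36: 38, 37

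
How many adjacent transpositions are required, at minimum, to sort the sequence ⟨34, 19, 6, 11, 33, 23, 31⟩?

The minimum number of adjacent swaps to sort an array equals its inversion count, since every such swap removes exactly one inversion.
Count inversions — for each element, later elements that are smaller:
34: 19, 6, 11, 33, 23, 31 → 6
19: 6, 11 → 2
6: none → 0
11: none → 0
33: 23, 31 → 2
23: none → 0
31: none → 0
Total inversions: 6 + 2 + 0 + 0 + 2 + 0 + 0 = 10

10 adjacent swaps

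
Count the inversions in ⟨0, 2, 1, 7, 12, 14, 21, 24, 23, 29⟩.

Sweep left to right; for each value list the smaller values that follow it:
0: 0
2: 1
1: 0
7: 0
12: 0
14: 0
21: 0
24: 1
23: 0
29: 0
Sum: 0 + 1 + 0 + 0 + 0 + 0 + 0 + 1 + 0 + 0 = 2

2 inversions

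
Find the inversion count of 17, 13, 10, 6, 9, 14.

10 inversions

For each element, count later entries that are smaller:
17: 5
13: 3
10: 2
6: 0
9: 0
14: 0
Sum: 5 + 3 + 2 + 0 + 0 + 0 = 10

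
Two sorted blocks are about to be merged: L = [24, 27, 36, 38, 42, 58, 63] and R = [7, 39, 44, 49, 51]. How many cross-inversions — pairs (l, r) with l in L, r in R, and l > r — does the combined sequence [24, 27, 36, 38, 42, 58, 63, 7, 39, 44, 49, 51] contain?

For each element r of the right run, count left-run elements greater than r:
r = 7: 24, 27, 36, 38, 42, 58, 63 → 7
r = 39: 42, 58, 63 → 3
r = 44: 58, 63 → 2
r = 49: 58, 63 → 2
r = 51: 58, 63 → 2
Cross-inversions: 7 + 3 + 2 + 2 + 2 = 16

16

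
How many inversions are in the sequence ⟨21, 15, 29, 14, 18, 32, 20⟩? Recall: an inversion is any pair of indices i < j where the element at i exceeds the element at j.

Out-of-order pairs: 9

For each element, count later entries that are smaller:
21: 4
15: 1
29: 3
14: 0
18: 0
32: 1
20: 0
Sum: 4 + 1 + 3 + 0 + 0 + 1 + 0 = 9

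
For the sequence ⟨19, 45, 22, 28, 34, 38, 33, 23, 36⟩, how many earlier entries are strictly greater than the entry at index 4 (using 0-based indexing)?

1

The element at index 4 is 34.
Elements before it: 19, 45, 22, 28
Those larger than 34: 45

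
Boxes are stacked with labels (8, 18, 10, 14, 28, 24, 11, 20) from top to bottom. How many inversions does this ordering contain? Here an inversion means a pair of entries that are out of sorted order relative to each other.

Sweep left to right; for each value list the smaller values that follow it:
8: 0
18: 3
10: 0
14: 1
28: 3
24: 2
11: 0
20: 0
Sum: 0 + 3 + 0 + 1 + 3 + 2 + 0 + 0 = 9

9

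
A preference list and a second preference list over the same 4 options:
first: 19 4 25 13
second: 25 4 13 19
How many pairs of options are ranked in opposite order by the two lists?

4

Assign each item its position (1..4) in the first ordering, then rewrite the second ordering as that position sequence:
positions: 19→1, 4→2, 25→3, 13→4
second ordering as positions: [3, 2, 4, 1]
Discordant pairs = inversions in this position sequence.
3: 2, 1 → 2
2: 1 → 1
4: 1 → 1
1: 0
Total: 2 + 1 + 1 + 0 = 4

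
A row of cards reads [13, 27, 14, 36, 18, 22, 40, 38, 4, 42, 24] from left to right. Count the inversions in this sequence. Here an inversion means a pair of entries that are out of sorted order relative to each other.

Count, for each position, how many later elements it exceeds:
13 → 4 → 1
27 → 14, 18, 22, 4, 24 → 5
14 → 4 → 1
36 → 18, 22, 4, 24 → 4
18 → 4 → 1
22 → 4 → 1
40 → 38, 4, 24 → 3
38 → 4, 24 → 2
4 → none → 0
42 → 24 → 1
24 → none → 0
Sum: 1 + 5 + 1 + 4 + 1 + 1 + 3 + 2 + 0 + 1 + 0 = 19

19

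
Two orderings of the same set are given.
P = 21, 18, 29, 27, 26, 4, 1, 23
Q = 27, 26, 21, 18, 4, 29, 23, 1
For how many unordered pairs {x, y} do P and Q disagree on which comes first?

There are 8 disagreeing pairs.

Assign each item its position (1..8) in the first ordering, then rewrite the second ordering as that position sequence:
positions: 21→1, 18→2, 29→3, 27→4, 26→5, 4→6, 1→7, 23→8
second ordering as positions: [4, 5, 1, 2, 6, 3, 8, 7]
Discordant pairs = inversions in this position sequence.
4: 1, 2, 3 → 3
5: 1, 2, 3 → 3
1: 0
2: 0
6: 3 → 1
3: 0
8: 7 → 1
7: 0
Total: 3 + 3 + 0 + 0 + 1 + 0 + 1 + 0 = 8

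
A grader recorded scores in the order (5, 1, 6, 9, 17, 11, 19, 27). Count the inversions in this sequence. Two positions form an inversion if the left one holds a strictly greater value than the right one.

2

Sweep left to right; for each value list the smaller values that follow it:
5 → 1 → 1
1 → none → 0
6 → none → 0
9 → none → 0
17 → 11 → 1
11 → none → 0
19 → none → 0
27 → none → 0
Sum: 1 + 0 + 0 + 0 + 1 + 0 + 0 + 0 = 2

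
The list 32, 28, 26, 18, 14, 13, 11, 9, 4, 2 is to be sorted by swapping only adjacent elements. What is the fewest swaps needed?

Each adjacent swap fixes exactly one inversion, so the minimum swap count equals the number of inversions.
Count inversions — for each element, later elements that are smaller:
32: 28, 26, 18, 14, 13, 11, 9, 4, 2 → 9
28: 26, 18, 14, 13, 11, 9, 4, 2 → 8
26: 18, 14, 13, 11, 9, 4, 2 → 7
18: 14, 13, 11, 9, 4, 2 → 6
14: 13, 11, 9, 4, 2 → 5
13: 11, 9, 4, 2 → 4
11: 9, 4, 2 → 3
9: 4, 2 → 2
4: 2 → 1
2: none → 0
Total inversions: 9 + 8 + 7 + 6 + 5 + 4 + 3 + 2 + 1 + 0 = 45

45 swaps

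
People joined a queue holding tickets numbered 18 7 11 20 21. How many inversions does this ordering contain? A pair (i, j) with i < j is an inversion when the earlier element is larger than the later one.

Sweep left to right; for each value list the smaller values that follow it:
18: 2
7: 0
11: 0
20: 0
21: 0
Sum: 2 + 0 + 0 + 0 + 0 = 2

2 out-of-order pairs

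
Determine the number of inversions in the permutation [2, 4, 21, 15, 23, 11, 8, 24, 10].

13

Sweep left to right; for each value list the smaller values that follow it:
2: 0
4: 0
21: 4
15: 3
23: 3
11: 2
8: 0
24: 1
10: 0
Sum: 0 + 0 + 4 + 3 + 3 + 2 + 0 + 1 + 0 = 13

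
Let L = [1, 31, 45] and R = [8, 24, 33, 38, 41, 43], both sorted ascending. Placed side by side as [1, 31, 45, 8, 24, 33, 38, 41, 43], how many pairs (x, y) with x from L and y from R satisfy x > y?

Take each right-half value and tally the left-half values above it:
r = 8: 31, 45 → 2
r = 24: 31, 45 → 2
r = 33: 45 → 1
r = 38: 45 → 1
r = 41: 45 → 1
r = 43: 45 → 1
Cross-inversions: 2 + 2 + 1 + 1 + 1 + 1 = 8

8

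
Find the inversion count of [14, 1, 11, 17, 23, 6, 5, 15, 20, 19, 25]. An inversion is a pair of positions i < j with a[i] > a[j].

16

Sweep left to right; for each value list the smaller values that follow it:
14 → 1, 11, 6, 5 → 4
1 → none → 0
11 → 6, 5 → 2
17 → 6, 5, 15 → 3
23 → 6, 5, 15, 20, 19 → 5
6 → 5 → 1
5 → none → 0
15 → none → 0
20 → 19 → 1
19 → none → 0
25 → none → 0
Sum: 4 + 0 + 2 + 3 + 5 + 1 + 0 + 0 + 1 + 0 + 0 = 16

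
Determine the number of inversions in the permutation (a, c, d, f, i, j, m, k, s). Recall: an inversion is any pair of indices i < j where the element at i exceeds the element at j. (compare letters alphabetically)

Inversions: 1

Element-by-element contributions:
a: 0
c: 0
d: 0
f: 0
i: 0
j: 0
m: 1
k: 0
s: 0
Sum: 0 + 0 + 0 + 0 + 0 + 0 + 1 + 0 + 0 = 1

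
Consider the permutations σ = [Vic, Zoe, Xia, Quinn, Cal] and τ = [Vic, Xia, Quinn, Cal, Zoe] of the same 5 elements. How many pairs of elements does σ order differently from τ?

3 discordant pairs

Assign each item its position (1..5) in the first ordering, then rewrite the second ordering as that position sequence:
positions: Vic→1, Zoe→2, Xia→3, Quinn→4, Cal→5
second ordering as positions: [1, 3, 4, 5, 2]
Discordant pairs = inversions in this position sequence.
1: 0
3: 2 → 1
4: 2 → 1
5: 2 → 1
2: 0
Total: 0 + 1 + 1 + 1 + 0 = 3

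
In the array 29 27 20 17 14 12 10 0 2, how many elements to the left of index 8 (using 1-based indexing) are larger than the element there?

The element at index 8 is 0.
Elements before it: 29, 27, 20, 17, 14, 12, 10
Those larger than 0: 29, 27, 20, 17, 14, 12, 10

7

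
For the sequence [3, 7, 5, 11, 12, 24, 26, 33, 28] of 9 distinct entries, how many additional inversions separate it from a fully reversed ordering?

Maximum inversions for 9 distinct elements is C(9, 2) = 9·8/2 = 36.
Current inversions — for each element, count later smaller elements:
3: 0
7: 1
5: 0
11: 0
12: 0
24: 0
26: 0
33: 1
28: 0
Current total: 0 + 1 + 0 + 0 + 0 + 0 + 0 + 1 + 0 = 2
Shortfall: 36 − 2 = 34

34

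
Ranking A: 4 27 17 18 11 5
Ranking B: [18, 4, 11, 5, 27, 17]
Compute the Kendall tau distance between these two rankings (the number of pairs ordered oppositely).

Assign each item its position (1..6) in the first ordering, then rewrite the second ordering as that position sequence:
positions: 4→1, 27→2, 17→3, 18→4, 11→5, 5→6
second ordering as positions: [4, 1, 5, 6, 2, 3]
Discordant pairs = inversions in this position sequence.
4: 1, 2, 3 → 3
1: 0
5: 2, 3 → 2
6: 2, 3 → 2
2: 0
3: 0
Total: 3 + 0 + 2 + 2 + 0 + 0 = 7

7 discordant pairs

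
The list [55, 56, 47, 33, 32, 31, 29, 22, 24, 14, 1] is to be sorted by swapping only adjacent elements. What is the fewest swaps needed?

The minimum number of adjacent swaps to sort an array equals its inversion count, since every such swap removes exactly one inversion.
Count inversions — for each element, later elements that are smaller:
55: 47, 33, 32, 31, 29, 22, 24, 14, 1 → 9
56: 47, 33, 32, 31, 29, 22, 24, 14, 1 → 9
47: 33, 32, 31, 29, 22, 24, 14, 1 → 8
33: 32, 31, 29, 22, 24, 14, 1 → 7
32: 31, 29, 22, 24, 14, 1 → 6
31: 29, 22, 24, 14, 1 → 5
29: 22, 24, 14, 1 → 4
22: 14, 1 → 2
24: 14, 1 → 2
14: 1 → 1
1: none → 0
Total inversions: 9 + 9 + 8 + 7 + 6 + 5 + 4 + 2 + 2 + 1 + 0 = 53

Swaps: 53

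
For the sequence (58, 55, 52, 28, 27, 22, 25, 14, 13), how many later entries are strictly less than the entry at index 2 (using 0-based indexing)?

The element at index 2 is 52.
Elements after it: 28, 27, 22, 25, 14, 13
Those smaller than 52: 28, 27, 22, 25, 14, 13

6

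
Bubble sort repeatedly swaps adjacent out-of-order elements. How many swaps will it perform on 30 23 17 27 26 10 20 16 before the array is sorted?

21

The minimum number of adjacent swaps to sort an array equals its inversion count, since every such swap removes exactly one inversion.
Count inversions — for each element, later elements that are smaller:
30: 23, 17, 27, 26, 10, 20, 16 → 7
23: 17, 10, 20, 16 → 4
17: 10, 16 → 2
27: 26, 10, 20, 16 → 4
26: 10, 20, 16 → 3
10: none → 0
20: 16 → 1
16: none → 0
Total inversions: 7 + 4 + 2 + 4 + 3 + 0 + 1 + 0 = 21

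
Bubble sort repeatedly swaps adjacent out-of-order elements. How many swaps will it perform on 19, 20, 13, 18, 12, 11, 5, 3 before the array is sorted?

26

Each adjacent swap fixes exactly one inversion, so the minimum swap count equals the number of inversions.
Count inversions — for each element, later elements that are smaller:
19: 13, 18, 12, 11, 5, 3 → 6
20: 13, 18, 12, 11, 5, 3 → 6
13: 12, 11, 5, 3 → 4
18: 12, 11, 5, 3 → 4
12: 11, 5, 3 → 3
11: 5, 3 → 2
5: 3 → 1
3: none → 0
Total inversions: 6 + 6 + 4 + 4 + 3 + 2 + 1 + 0 = 26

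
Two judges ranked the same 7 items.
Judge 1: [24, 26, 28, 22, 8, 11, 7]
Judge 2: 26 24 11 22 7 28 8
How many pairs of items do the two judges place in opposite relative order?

7

Assign each item its position (1..7) in the first ordering, then rewrite the second ordering as that position sequence:
positions: 24→1, 26→2, 28→3, 22→4, 8→5, 11→6, 7→7
second ordering as positions: [2, 1, 6, 4, 7, 3, 5]
Discordant pairs = inversions in this position sequence.
2: 1 → 1
1: 0
6: 4, 3, 5 → 3
4: 3 → 1
7: 3, 5 → 2
3: 0
5: 0
Total: 1 + 0 + 3 + 1 + 2 + 0 + 0 = 7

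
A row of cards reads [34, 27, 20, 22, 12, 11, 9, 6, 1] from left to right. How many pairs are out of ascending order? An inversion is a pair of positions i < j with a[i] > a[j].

For each element, count later entries that are smaller:
34: 8
27: 7
20: 5
22: 5
12: 4
11: 3
9: 2
6: 1
1: 0
Sum: 8 + 7 + 5 + 5 + 4 + 3 + 2 + 1 + 0 = 35

35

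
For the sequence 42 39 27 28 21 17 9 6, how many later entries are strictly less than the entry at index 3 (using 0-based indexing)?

4 such elements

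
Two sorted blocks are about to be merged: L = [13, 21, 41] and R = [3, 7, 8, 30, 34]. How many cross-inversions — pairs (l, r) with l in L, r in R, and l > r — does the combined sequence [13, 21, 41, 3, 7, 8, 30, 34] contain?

11

Count, for every r in R, how many entries of L exceed r:
r = 3: 13, 21, 41 → 3
r = 7: 13, 21, 41 → 3
r = 8: 13, 21, 41 → 3
r = 30: 41 → 1
r = 34: 41 → 1
Cross-inversions: 3 + 3 + 3 + 1 + 1 = 11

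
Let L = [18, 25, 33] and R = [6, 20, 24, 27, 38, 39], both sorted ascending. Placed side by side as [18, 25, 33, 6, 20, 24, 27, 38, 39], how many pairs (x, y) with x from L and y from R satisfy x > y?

Split inversions: 8

For each element r of the right run, count left-run elements greater than r:
r = 6: 18, 25, 33 → 3
r = 20: 25, 33 → 2
r = 24: 25, 33 → 2
r = 27: 33 → 1
r = 38: none → 0
r = 39: none → 0
Cross-inversions: 3 + 2 + 2 + 1 + 0 + 0 = 8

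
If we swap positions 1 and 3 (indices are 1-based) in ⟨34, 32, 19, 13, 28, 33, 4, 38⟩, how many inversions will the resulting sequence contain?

12

Positions 1 and 3 hold 34 and 19; after swapping, the array is [19, 32, 34, 13, 28, 33, 4, 38].
Sweep left to right; for each value list the smaller values that follow it:
19: 2
32: 3
34: 4
13: 1
28: 1
33: 1
4: 0
38: 0
Sum: 2 + 3 + 4 + 1 + 1 + 1 + 0 + 0 = 12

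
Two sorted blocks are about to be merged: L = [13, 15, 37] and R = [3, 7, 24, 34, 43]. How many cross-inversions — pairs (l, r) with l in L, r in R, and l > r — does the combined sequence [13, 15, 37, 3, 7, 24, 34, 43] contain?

8

For each element r of the right run, count left-run elements greater than r:
r = 3: 13, 15, 37 → 3
r = 7: 13, 15, 37 → 3
r = 24: 37 → 1
r = 34: 37 → 1
r = 43: none → 0
Cross-inversions: 3 + 3 + 1 + 1 + 0 = 8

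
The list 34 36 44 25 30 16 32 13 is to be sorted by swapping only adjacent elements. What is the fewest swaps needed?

Each adjacent swap fixes exactly one inversion, so the minimum swap count equals the number of inversions.
Count inversions — for each element, later elements that are smaller:
34: 25, 30, 16, 32, 13 → 5
36: 25, 30, 16, 32, 13 → 5
44: 25, 30, 16, 32, 13 → 5
25: 16, 13 → 2
30: 16, 13 → 2
16: 13 → 1
32: 13 → 1
13: none → 0
Total inversions: 5 + 5 + 5 + 2 + 2 + 1 + 1 + 0 = 21

21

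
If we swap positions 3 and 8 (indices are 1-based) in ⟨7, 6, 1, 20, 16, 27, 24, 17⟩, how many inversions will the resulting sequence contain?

There are 11 inversions.

Positions 3 and 8 hold 1 and 17; after swapping, the array is [7, 6, 17, 20, 16, 27, 24, 1].
For each element, count later entries that are smaller:
7: 2
6: 1
17: 2
20: 2
16: 1
27: 2
24: 1
1: 0
Sum: 2 + 1 + 2 + 2 + 1 + 2 + 1 + 0 = 11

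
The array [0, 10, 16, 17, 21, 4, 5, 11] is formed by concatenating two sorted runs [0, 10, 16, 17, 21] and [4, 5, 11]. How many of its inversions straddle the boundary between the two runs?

For each element r of the right run, count left-run elements greater than r:
r = 4: 10, 16, 17, 21 → 4
r = 5: 10, 16, 17, 21 → 4
r = 11: 16, 17, 21 → 3
Cross-inversions: 4 + 4 + 3 = 11

11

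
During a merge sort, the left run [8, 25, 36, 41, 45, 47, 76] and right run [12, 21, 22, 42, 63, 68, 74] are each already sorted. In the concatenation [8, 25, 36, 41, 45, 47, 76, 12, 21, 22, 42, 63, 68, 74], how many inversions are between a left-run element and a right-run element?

There are 24 split inversions.

Count, for every r in R, how many entries of L exceed r:
r = 12: 25, 36, 41, 45, 47, 76 → 6
r = 21: 25, 36, 41, 45, 47, 76 → 6
r = 22: 25, 36, 41, 45, 47, 76 → 6
r = 42: 45, 47, 76 → 3
r = 63: 76 → 1
r = 68: 76 → 1
r = 74: 76 → 1
Cross-inversions: 6 + 6 + 6 + 3 + 1 + 1 + 1 = 24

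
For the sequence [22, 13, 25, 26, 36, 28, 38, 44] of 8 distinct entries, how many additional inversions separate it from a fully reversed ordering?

26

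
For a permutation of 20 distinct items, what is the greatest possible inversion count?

The maximum occurs when the array is in strictly decreasing order: every one of the C(20, 2) pairs is inverted.
C(20, 2) = 20·19/2 = 190

190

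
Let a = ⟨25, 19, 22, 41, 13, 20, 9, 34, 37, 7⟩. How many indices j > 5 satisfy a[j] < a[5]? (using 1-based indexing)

2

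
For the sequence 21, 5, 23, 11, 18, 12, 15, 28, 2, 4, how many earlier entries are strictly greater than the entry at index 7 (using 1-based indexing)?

3

The element at index 7 is 15.
Elements before it: 21, 5, 23, 11, 18, 12
Those larger than 15: 21, 23, 18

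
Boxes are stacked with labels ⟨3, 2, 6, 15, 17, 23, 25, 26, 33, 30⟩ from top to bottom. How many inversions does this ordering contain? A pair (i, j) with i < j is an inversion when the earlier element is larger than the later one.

Sweep left to right; for each value list the smaller values that follow it:
3: 1
2: 0
6: 0
15: 0
17: 0
23: 0
25: 0
26: 0
33: 1
30: 0
Sum: 1 + 0 + 0 + 0 + 0 + 0 + 0 + 0 + 1 + 0 = 2

2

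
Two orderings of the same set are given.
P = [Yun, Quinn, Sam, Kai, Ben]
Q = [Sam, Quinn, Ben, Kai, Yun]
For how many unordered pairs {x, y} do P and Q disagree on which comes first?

6

Assign each item its position (1..5) in the first ordering, then rewrite the second ordering as that position sequence:
positions: Yun→1, Quinn→2, Sam→3, Kai→4, Ben→5
second ordering as positions: [3, 2, 5, 4, 1]
Discordant pairs = inversions in this position sequence.
3: 2, 1 → 2
2: 1 → 1
5: 4, 1 → 2
4: 1 → 1
1: 0
Total: 2 + 1 + 2 + 1 + 0 = 6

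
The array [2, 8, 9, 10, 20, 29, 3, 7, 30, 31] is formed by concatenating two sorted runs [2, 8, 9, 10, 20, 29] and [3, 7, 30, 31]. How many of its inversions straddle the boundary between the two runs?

10

Take each right-half value and tally the left-half values above it:
r = 3: 8, 9, 10, 20, 29 → 5
r = 7: 8, 9, 10, 20, 29 → 5
r = 30: none → 0
r = 31: none → 0
Cross-inversions: 5 + 5 + 0 + 0 = 10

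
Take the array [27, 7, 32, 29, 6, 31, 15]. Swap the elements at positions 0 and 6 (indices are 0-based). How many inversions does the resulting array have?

Positions 0 and 6 hold 27 and 15; after swapping, the array is [15, 7, 32, 29, 6, 31, 27].
Count, for each position, how many later elements it exceeds:
15 → 7, 6 → 2
7 → 6 → 1
32 → 29, 6, 31, 27 → 4
29 → 6, 27 → 2
6 → none → 0
31 → 27 → 1
27 → none → 0
Sum: 2 + 1 + 4 + 2 + 0 + 1 + 0 = 10

10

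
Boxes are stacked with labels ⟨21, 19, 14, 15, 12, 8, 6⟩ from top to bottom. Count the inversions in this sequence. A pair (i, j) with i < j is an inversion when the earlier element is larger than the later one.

20 inversions

Sweep left to right; for each value list the smaller values that follow it:
21 → 19, 14, 15, 12, 8, 6 → 6
19 → 14, 15, 12, 8, 6 → 5
14 → 12, 8, 6 → 3
15 → 12, 8, 6 → 3
12 → 8, 6 → 2
8 → 6 → 1
6 → none → 0
Sum: 6 + 5 + 3 + 3 + 2 + 1 + 0 = 20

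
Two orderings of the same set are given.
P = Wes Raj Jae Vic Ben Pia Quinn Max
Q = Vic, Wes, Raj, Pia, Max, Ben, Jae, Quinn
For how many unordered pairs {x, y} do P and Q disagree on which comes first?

9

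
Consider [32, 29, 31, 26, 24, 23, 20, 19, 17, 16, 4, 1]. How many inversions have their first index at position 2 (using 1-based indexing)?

9 such elements

The element at index 2 is 29.
Elements after it: 31, 26, 24, 23, 20, 19, 17, 16, 4, 1
Those smaller than 29: 26, 24, 23, 20, 19, 17, 16, 4, 1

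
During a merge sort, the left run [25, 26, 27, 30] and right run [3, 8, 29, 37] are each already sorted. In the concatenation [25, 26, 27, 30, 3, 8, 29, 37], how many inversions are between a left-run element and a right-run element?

There are 9 split inversions.

Count, for every r in R, how many entries of L exceed r:
r = 3: 25, 26, 27, 30 → 4
r = 8: 25, 26, 27, 30 → 4
r = 29: 30 → 1
r = 37: none → 0
Cross-inversions: 4 + 4 + 1 + 0 = 9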